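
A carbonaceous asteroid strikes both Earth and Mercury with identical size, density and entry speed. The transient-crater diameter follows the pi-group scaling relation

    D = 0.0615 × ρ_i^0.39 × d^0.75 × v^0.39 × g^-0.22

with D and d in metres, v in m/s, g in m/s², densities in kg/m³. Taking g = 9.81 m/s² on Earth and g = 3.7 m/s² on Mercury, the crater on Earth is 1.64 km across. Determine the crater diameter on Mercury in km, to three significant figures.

D ≈ 2.03 km

All impactor-dependent factors cancel in the ratio, leaving D_Mercury/D_Earth = (g_Mercury/g_Earth)^-0.22.
(3.7/9.81)^-0.22 = 0.3772^-0.22 = 1.239
D_Mercury = 1.239 × 1.64 km = 2.03 km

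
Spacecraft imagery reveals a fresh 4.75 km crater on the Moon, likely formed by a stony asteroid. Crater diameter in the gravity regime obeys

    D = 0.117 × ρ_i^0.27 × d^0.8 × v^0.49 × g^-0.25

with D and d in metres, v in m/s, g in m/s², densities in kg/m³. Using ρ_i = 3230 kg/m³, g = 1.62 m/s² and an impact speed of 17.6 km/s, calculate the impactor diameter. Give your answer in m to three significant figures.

d ≈ 110 m

Rearranging for d: d = [D / (0.117 · 3230^0.27 · 17600^0.49 · 1.62^-0.25)]^(1/0.8).
D = 4750 m.
3230^0.27 = 8.861
17600^0.49 = 120.3
1.62^-0.25 = 0.8864
Denominator = 0.117 × 8.861 × 120.3 × 0.8864 = 110.6
D / 110.6 = 4750 / 110.6 = 42.95
d = 42.95^(1/0.8) = 42.95^1.25 = 110.0 m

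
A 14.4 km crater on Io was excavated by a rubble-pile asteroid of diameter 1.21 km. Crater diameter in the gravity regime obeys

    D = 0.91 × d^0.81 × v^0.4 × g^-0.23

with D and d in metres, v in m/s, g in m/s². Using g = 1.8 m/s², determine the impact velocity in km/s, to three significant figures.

Rearranging for v: v = [D / (0.91 · 1210^0.81 · 1.8^-0.23)]^(1/0.4).
D = 14400 m.
1210^0.81 = 314.1
1.8^-0.23 = 0.8735
Denominator = 0.91 × 314.1 × 0.8735 = 249.7
D / 249.7 = 14400 / 249.7 = 57.67
v = 57.67^(1/0.4) = 57.67^2.5 = 25257 m/s

v ≈ 25.3 km/s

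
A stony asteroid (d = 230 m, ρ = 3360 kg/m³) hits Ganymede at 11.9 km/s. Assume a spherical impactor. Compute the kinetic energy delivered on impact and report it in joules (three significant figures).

E ≈ 1.52 × 10^18 J

v = 11900 m/s.
Mass m = (π/6) ρ d³ = (π/6) × 3360 × (230)³ = 2.141 × 10^10 kg
E = ½ m v² = 0.5 × 2.141 × 10^10 × (11900)² = 1.516 × 10^18 J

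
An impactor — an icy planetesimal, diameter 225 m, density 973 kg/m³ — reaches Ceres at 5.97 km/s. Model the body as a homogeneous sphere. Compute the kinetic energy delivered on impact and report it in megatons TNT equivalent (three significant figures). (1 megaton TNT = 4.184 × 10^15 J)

v = 5970 m/s.
Mass m = (π/6) ρ d³ = (π/6) × 973 × (225)³ = 5.803 × 10^9 kg
E = ½ m v² = 0.5 × 5.803 × 10^9 × (5970)² = 1.034 × 10^17 J
   = 1.034 × 10^17 / 4.184×10^15 = 24.71 Mt

E ≈ 24.7 Mt TNT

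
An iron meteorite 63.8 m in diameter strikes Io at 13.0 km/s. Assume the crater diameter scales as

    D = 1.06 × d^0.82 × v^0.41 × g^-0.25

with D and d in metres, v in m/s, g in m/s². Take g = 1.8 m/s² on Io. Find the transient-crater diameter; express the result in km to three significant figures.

In SI units: v = 13000 m/s.
d^0.82 = 63.8^0.82 = 30.20
v^0.41 = 13000^0.41 = 48.61
g^-0.25 = 1.8^-0.25 = 0.8633
D = 1.06 × 30.20 × 48.61 × 0.8633 = 1343 m
   = 1.343 km

D ≈ 1.34 km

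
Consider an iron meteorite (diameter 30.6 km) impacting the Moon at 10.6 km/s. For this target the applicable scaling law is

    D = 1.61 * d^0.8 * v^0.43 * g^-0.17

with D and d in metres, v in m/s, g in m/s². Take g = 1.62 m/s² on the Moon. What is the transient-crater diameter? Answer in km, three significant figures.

In SI units: d = 30600 m, v = 10600 m/s.
d^0.8 = 30600^0.8 = 3878
v^0.43 = 10600^0.43 = 53.81
g^-0.17 = 1.62^-0.17 = 0.9213
D = 1.61 × 3878 × 53.81 × 0.9213 = 3.095 × 10^5 m
   = 309.5 km

D ≈ 310 km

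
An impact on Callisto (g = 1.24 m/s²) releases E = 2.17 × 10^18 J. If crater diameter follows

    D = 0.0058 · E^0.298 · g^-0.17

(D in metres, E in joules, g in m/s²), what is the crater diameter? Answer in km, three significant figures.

D ≈ 1.63 km

E^0.298 = (2.17 × 10^18)^0.298 = 2.912 × 10^5
g^-0.17 = 1.24^-0.17 = 0.9641
D = 0.0058 × 2.912 × 10^5 × 0.9641 = 1628 m
   = 1.628 km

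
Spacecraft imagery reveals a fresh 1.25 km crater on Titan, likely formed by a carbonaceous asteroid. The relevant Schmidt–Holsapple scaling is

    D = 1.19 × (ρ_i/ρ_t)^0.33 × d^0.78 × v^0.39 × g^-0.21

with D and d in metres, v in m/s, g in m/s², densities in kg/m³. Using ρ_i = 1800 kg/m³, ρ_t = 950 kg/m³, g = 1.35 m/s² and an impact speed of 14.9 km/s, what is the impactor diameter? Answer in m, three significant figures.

Rearranging for d: d = [D / (1.19 · (1800/950)^0.33 · 14900^0.39 · 1.35^-0.21)]^(1/0.78).
D = 1250 m.
(1800/950)^0.33 = 1.235
14900^0.39 = 42.42
1.35^-0.21 = 0.9389
Denominator = 1.19 × 1.235 × 42.42 × 0.9389 = 58.53
D / 58.53 = 1250 / 58.53 = 21.36
d = 21.36^(1/0.78) = 21.36^1.2821 = 50.66 m

d ≈ 50.7 m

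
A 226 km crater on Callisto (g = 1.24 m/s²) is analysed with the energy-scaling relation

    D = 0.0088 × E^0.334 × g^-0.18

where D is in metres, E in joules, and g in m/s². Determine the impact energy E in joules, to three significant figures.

Rearranging: E = [D / (0.0088 · g^-0.18)]^(1/0.334).
D = 226000 m.
g^-0.18 = 1.24^-0.18 = 0.9620
D / (0.0088 × 0.9620) = 226000 / (8.466 × 10^-3) = 2.670 × 10^7
E = (2.670 × 10^7)^2.994 = 1.718 × 10^22 J

E ≈ 1.72 × 10^22 J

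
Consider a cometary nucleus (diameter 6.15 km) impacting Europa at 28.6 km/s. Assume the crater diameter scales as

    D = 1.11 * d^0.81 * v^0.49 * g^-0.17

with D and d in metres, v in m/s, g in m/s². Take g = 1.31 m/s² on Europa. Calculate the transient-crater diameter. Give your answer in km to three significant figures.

In SI units: d = 6150 m, v = 28600 m/s.
d^0.81 = 6150^0.81 = 1172
v^0.49 = 28600^0.49 = 152.6
g^-0.17 = 1.31^-0.17 = 0.9551
D = 1.11 × 1172 × 152.6 × 0.9551 = 1.896 × 10^5 m
   = 189.6 km

D ≈ 190 km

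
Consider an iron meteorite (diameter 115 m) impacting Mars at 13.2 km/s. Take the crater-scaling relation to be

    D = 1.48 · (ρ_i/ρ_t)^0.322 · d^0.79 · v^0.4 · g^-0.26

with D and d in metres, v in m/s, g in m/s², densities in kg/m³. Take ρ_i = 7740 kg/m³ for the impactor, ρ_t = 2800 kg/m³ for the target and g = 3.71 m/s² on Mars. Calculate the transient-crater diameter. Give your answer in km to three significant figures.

In SI units: v = 13200 m/s.
(ρ_i/ρ_t)^0.322 = (7740/2800)^0.322 = 1.387
d^0.79 = 115^0.79 = 42.46
v^0.4 = 13200^0.4 = 44.49
g^-0.26 = 3.71^-0.26 = 0.7112
D = 1.48 × 1.387 × 42.46 × 44.49 × 0.7112 = 2758 m
   = 2.758 km

D ≈ 2.76 km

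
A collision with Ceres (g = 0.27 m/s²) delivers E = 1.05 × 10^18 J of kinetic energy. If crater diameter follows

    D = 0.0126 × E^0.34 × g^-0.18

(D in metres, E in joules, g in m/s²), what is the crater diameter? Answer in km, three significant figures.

E^0.34 = (1.05 × 10^18)^0.34 = 1.340 × 10^6
g^-0.18 = 0.27^-0.18 = 1.266
D = 0.0126 × 1.340 × 10^6 × 1.266 = 21375 m
   = 21.38 km

D ≈ 21.4 km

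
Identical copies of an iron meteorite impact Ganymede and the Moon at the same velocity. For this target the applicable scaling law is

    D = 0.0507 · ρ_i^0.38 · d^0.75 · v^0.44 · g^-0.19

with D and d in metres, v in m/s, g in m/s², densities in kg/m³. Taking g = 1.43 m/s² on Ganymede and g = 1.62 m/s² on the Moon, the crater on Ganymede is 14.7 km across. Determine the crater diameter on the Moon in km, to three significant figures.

All impactor-dependent factors cancel in the ratio, leaving D_Moon/D_Ganymede = (g_Moon/g_Ganymede)^-0.19.
(1.62/1.43)^-0.19 = 1.133^-0.19 = 0.9766
D_Moon = 0.9766 × 14.7 km = 14.4 km

D ≈ 14.4 km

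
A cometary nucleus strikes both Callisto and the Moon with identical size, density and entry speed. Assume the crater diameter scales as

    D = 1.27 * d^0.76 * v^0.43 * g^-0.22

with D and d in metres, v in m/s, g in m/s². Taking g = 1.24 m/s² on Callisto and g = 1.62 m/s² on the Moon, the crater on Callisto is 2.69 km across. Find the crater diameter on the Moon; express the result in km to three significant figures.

D ≈ 2.54 km

All impactor-dependent factors cancel in the ratio, leaving D_Moon/D_Callisto = (g_Moon/g_Callisto)^-0.22.
(1.62/1.24)^-0.22 = 1.306^-0.22 = 0.9430
D_Moon = 0.9430 × 2.69 km = 2.54 km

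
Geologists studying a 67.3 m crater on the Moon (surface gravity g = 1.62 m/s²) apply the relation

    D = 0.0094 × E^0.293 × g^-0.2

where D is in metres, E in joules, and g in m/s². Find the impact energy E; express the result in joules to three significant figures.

E ≈ 1.99 × 10^13 J

Rearranging: E = [D / (0.0094 · g^-0.2)]^(1/0.293).
g^-0.2 = 1.62^-0.2 = 0.9080
D / (0.0094 × 0.9080) = 67.3 / (8.535 × 10^-3) = 7.885 × 10^3
E = (7.885 × 10^3)^3.413 = 1.994 × 10^13 J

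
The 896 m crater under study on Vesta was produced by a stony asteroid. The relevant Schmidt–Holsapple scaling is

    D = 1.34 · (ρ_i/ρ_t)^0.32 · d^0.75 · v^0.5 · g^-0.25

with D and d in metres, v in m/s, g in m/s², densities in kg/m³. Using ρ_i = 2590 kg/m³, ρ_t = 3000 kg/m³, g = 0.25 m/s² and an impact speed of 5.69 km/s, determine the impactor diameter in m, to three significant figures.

Rearranging for d: d = [D / (1.34 · (2590/3000)^0.32 · 5690^0.5 · 0.25^-0.25)]^(1/0.75).
(2590/3000)^0.32 = 0.9541
5690^0.5 = 75.43
0.25^-0.25 = 1.414
Denominator = 1.34 × 0.9541 × 75.43 × 1.414 = 136.4
D / 136.4 = 896 / 136.4 = 6.569
d = 6.569^(1/0.75) = 6.569^1.3333 = 12.30 m

d ≈ 12.3 m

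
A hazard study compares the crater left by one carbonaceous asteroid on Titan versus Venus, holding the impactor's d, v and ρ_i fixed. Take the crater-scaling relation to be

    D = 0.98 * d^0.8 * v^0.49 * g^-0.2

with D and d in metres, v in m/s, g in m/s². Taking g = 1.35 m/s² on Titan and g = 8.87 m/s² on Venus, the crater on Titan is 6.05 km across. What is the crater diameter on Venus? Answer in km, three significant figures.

All impactor-dependent factors cancel in the ratio, leaving D_Venus/D_Titan = (g_Venus/g_Titan)^-0.2.
(8.87/1.35)^-0.2 = 6.570^-0.2 = 0.6863
D_Venus = 0.6863 × 6.05 km = 4.15 km

D ≈ 4.15 km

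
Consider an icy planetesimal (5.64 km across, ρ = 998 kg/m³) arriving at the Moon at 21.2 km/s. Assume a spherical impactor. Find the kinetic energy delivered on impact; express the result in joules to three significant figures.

E ≈ 2.11 × 10^22 J

d = 5640 m; v = 21200 m/s.
Mass m = (π/6) ρ d³ = (π/6) × 998 × (5640)³ = 9.375 × 10^13 kg
E = ½ m v² = 0.5 × 9.375 × 10^13 × (21200)² = 2.107 × 10^22 J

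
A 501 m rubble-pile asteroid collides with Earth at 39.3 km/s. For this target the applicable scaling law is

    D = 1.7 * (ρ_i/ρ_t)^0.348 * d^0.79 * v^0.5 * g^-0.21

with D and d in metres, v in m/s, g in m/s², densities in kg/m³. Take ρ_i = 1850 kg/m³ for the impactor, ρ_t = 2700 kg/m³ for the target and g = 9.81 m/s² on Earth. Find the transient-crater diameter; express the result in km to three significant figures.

D ≈ 24.8 km

In SI units: v = 39300 m/s.
(ρ_i/ρ_t)^0.348 = (1850/2700)^0.348 = 0.8767
d^0.79 = 501^0.79 = 135.8
v^0.5 = 39300^0.5 = 198.2
g^-0.21 = 9.81^-0.21 = 0.6191
D = 1.7 × 0.8767 × 135.8 × 198.2 × 0.6191 = 24835 m
   = 24.83 km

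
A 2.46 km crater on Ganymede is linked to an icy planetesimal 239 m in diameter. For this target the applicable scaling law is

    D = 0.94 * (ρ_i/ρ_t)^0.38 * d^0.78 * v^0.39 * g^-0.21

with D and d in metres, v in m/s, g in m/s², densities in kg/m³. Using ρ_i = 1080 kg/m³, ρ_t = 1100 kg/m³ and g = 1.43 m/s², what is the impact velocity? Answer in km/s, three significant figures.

v ≈ 12.5 km/s

Rearranging for v: v = [D / (0.94 · (1080/1100)^0.38 · 239^0.78 · 1.43^-0.21)]^(1/0.39).
D = 2460 m.
(1080/1100)^0.38 = 0.9931
239^0.78 = 71.64
1.43^-0.21 = 0.9276
Denominator = 0.94 × 0.9931 × 71.64 × 0.9276 = 62.04
D / 62.04 = 2460 / 62.04 = 39.65
v = 39.65^(1/0.39) = 39.65^2.5641 = 12533 m/s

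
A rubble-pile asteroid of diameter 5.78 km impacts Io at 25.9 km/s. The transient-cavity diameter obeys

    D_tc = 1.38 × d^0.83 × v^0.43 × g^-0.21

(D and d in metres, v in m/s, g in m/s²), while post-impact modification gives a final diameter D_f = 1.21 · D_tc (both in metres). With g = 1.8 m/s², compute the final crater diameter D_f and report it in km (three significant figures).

In SI: d = 5780 m, v = 25900 m/s.
d^0.83 = 5780^0.83 = 1326
v^0.43 = 25900^0.43 = 79.02
g^-0.21 = 1.8^-0.21 = 0.8839
D_tc = 1.38 × 1326 × 79.02 × 0.8839 = 1.278 × 10^5 m
D_f = 1.21 × 1.278 × 10^5 = 1.546 × 10^5 m
     = 154.6 km

D_f ≈ 155 km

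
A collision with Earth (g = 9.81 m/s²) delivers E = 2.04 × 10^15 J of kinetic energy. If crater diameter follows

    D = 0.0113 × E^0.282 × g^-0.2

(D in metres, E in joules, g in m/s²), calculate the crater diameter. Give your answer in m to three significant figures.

E^0.282 = (2.04 × 10^15)^0.282 = 2.076 × 10^4
g^-0.2 = 9.81^-0.2 = 0.6334
D = 0.0113 × 2.076 × 10^4 × 0.6334 = 148.6 m

D ≈ 149 m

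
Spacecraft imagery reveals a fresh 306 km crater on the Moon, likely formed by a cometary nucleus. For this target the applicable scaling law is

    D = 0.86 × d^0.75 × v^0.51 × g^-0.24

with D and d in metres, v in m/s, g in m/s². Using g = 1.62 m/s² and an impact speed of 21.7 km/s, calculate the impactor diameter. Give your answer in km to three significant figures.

Rearranging for d: d = [D / (0.86 · 21700^0.51 · 1.62^-0.24)]^(1/0.75).
D = 306000 m.
21700^0.51 = 162.8
1.62^-0.24 = 0.8907
Denominator = 0.86 × 162.8 × 0.8907 = 124.7
D / 124.7 = 306000 / 124.7 = 2454
d = 2454^(1/0.75) = 2454^1.3333 = 33092 m

d ≈ 33.1 km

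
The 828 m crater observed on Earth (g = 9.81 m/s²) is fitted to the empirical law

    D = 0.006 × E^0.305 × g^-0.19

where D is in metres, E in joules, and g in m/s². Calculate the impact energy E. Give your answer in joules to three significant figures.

E ≈ 2.95 × 10^17 J

Rearranging: E = [D / (0.006 · g^-0.19)]^(1/0.305).
g^-0.19 = 9.81^-0.19 = 0.6480
D / (0.006 × 0.6480) = 828 / (3.888 × 10^-3) = 2.130 × 10^5
E = (2.130 × 10^5)^3.2787 = 2.952 × 10^17 J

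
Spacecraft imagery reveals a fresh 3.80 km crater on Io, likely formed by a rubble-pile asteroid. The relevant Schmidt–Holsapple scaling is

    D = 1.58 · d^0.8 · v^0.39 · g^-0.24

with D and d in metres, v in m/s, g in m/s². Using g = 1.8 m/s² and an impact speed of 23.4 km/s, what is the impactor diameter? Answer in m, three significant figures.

d ≈ 149 m

Rearranging for d: d = [D / (1.58 · 23400^0.39 · 1.8^-0.24)]^(1/0.8).
D = 3800 m.
23400^0.39 = 50.58
1.8^-0.24 = 0.8684
Denominator = 1.58 × 50.58 × 0.8684 = 69.40
D / 69.40 = 3800 / 69.40 = 54.76
d = 54.76^(1/0.8) = 54.76^1.25 = 149.0 m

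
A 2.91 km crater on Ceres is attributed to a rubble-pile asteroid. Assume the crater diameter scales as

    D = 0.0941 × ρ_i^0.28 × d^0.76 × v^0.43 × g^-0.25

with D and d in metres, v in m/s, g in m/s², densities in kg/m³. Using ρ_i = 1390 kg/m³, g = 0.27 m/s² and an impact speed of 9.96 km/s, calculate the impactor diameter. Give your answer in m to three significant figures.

d ≈ 200 m

Rearranging for d: d = [D / (0.0941 · 1390^0.28 · 9960^0.43 · 0.27^-0.25)]^(1/0.76).
D = 2910 m.
1390^0.28 = 7.587
9960^0.43 = 52.39
0.27^-0.25 = 1.387
Denominator = 0.0941 × 7.587 × 52.39 × 1.387 = 51.88
D / 51.88 = 2910 / 51.88 = 56.09
d = 56.09^(1/0.76) = 56.09^1.3158 = 200.1 m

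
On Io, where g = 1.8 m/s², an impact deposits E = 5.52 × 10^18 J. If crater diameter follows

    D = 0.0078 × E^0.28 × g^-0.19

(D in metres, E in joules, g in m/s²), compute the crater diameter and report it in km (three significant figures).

D ≈ 1.23 km

E^0.28 = (5.52 × 10^18)^0.28 = 1.769 × 10^5
g^-0.19 = 1.8^-0.19 = 0.8943
D = 0.0078 × 1.769 × 10^5 × 0.8943 = 1234 m
   = 1.234 km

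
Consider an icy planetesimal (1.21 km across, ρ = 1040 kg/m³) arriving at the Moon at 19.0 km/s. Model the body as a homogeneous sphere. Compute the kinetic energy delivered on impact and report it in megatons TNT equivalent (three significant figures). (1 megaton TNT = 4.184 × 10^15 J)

E ≈ 41600 Mt TNT

d = 1210 m; v = 19000 m/s.
Mass m = (π/6) ρ d³ = (π/6) × 1040 × (1210)³ = 9.647 × 10^11 kg
E = ½ m v² = 0.5 × 9.647 × 10^11 × (19000)² = 1.741 × 10^20 J
   = 1.741 × 10^20 / 4.184×10^15 = 41611 Mt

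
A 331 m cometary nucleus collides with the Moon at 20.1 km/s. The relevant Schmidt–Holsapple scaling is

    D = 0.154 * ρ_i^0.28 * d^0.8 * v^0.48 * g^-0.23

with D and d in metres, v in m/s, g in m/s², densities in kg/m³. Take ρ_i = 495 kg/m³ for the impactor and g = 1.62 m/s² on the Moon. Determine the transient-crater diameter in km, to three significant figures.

In SI units: v = 20100 m/s.
ρ_i^0.28 = 495^0.28 = 5.682
d^0.8 = 331^0.8 = 103.7
v^0.48 = 20100^0.48 = 116.3
g^-0.23 = 1.62^-0.23 = 0.8950
D = 0.154 × 5.682 × 103.7 × 116.3 × 0.8950 = 9445 m
   = 9.445 km

D ≈ 9.45 km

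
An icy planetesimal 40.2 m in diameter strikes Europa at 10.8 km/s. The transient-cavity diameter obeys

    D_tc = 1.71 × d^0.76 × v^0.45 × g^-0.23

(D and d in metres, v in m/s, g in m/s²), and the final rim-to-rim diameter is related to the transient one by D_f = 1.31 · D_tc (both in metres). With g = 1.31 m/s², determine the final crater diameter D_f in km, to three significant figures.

v = 10800 m/s.
d^0.76 = 40.2^0.76 = 16.57
v^0.45 = 10800^0.45 = 65.32
g^-0.23 = 1.31^-0.23 = 0.9398
D_tc = 1.71 × 16.57 × 65.32 × 0.9398 = 1739 m
D_f = 1.31 × 1739 = 2278 m
     = 2.278 km

D_f ≈ 2.28 km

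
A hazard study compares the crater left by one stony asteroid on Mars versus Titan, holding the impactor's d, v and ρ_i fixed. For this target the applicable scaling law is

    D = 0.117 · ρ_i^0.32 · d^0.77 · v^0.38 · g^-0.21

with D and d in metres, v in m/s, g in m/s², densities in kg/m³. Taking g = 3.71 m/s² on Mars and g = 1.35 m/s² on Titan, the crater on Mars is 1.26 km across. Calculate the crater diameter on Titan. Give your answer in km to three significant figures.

D ≈ 1.56 km

All impactor-dependent factors cancel in the ratio, leaving D_Titan/D_Mars = (g_Titan/g_Mars)^-0.21.
(1.35/3.71)^-0.21 = 0.3639^-0.21 = 1.236
D_Titan = 1.236 × 1.26 km = 1.56 km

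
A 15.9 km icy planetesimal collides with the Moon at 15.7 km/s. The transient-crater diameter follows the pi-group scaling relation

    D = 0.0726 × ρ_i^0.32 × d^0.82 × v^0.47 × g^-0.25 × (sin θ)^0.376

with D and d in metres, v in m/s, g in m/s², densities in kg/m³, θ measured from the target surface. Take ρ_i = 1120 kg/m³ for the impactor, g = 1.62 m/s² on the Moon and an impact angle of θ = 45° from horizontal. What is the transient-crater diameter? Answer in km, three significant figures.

In SI units: d = 15900 m, v = 15700 m/s.
ρ_i^0.32 = 1120^0.32 = 9.457
d^0.82 = 15900^0.82 = 2787
v^0.47 = 15700^0.47 = 93.77
g^-0.25 = 1.62^-0.25 = 0.8864
(sin 45°)^0.376 = 0.7071^0.376 = 0.8778
D = 0.0726 × 9.457 × 2787 × 93.77 × 0.8864 × 0.8778 = 1.396 × 10^5 m
   = 139.6 km

D ≈ 140 km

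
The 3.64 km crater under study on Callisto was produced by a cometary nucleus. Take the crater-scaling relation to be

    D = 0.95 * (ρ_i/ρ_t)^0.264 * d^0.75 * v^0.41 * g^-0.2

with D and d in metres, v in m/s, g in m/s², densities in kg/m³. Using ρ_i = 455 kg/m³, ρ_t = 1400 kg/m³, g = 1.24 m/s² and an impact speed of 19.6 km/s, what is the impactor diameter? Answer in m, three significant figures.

d ≈ 425 m

Rearranging for d: d = [D / (0.95 · (455/1400)^0.264 · 19600^0.41 · 1.24^-0.2)]^(1/0.75).
D = 3640 m.
(455/1400)^0.264 = 0.7433
19600^0.41 = 57.52
1.24^-0.2 = 0.9579
Denominator = 0.95 × 0.7433 × 57.52 × 0.9579 = 38.91
D / 38.91 = 3640 / 38.91 = 93.55
d = 93.55^(1/0.75) = 93.55^1.3333 = 424.6 m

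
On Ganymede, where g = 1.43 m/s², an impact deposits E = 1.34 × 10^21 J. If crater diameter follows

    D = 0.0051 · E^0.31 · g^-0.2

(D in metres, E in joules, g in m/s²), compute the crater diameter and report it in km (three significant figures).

D ≈ 16.8 km

E^0.31 = (1.34 × 10^21)^0.31 = 3.543 × 10^6
g^-0.2 = 1.43^-0.2 = 0.9310
D = 0.0051 × 3.543 × 10^6 × 0.9310 = 16823 m
   = 16.82 km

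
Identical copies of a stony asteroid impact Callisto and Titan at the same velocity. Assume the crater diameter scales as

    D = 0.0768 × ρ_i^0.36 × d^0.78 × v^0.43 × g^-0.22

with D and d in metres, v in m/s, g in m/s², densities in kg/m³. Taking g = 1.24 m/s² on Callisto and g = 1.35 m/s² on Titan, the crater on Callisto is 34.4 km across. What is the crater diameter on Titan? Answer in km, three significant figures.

All impactor-dependent factors cancel in the ratio, leaving D_Titan/D_Callisto = (g_Titan/g_Callisto)^-0.22.
(1.35/1.24)^-0.22 = 1.089^-0.22 = 0.9814
D_Titan = 0.9814 × 34.4 km = 33.8 km

D ≈ 33.8 km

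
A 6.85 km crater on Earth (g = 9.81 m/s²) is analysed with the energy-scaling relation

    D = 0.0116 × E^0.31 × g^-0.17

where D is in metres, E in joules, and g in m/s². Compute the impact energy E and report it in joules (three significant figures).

Rearranging: E = [D / (0.0116 · g^-0.17)]^(1/0.31).
D = 6850 m.
g^-0.17 = 9.81^-0.17 = 0.6783
D / (0.0116 × 0.6783) = 6850 / (7.868 × 10^-3) = 8.706 × 10^5
E = (8.706 × 10^5)^3.2258 = 1.448 × 10^19 J

E ≈ 1.45 × 10^19 J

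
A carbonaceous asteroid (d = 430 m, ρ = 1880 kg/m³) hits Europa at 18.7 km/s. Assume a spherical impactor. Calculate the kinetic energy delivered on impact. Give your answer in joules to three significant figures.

v = 18700 m/s.
Mass m = (π/6) ρ d³ = (π/6) × 1880 × (430)³ = 7.826 × 10^10 kg
E = ½ m v² = 0.5 × 7.826 × 10^10 × (18700)² = 1.368 × 10^19 J

E ≈ 1.37 × 10^19 J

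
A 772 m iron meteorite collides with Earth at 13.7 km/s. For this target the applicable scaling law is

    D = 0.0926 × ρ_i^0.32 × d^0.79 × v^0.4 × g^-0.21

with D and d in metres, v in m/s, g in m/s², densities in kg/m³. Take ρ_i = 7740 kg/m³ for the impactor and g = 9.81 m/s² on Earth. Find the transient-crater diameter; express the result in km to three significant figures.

In SI units: v = 13700 m/s.
ρ_i^0.32 = 7740^0.32 = 17.55
d^0.79 = 772^0.79 = 191.1
v^0.4 = 13700^0.4 = 45.15
g^-0.21 = 9.81^-0.21 = 0.6191
D = 0.0926 × 17.55 × 191.1 × 45.15 × 0.6191 = 8681 m
   = 8.681 km

D ≈ 8.68 km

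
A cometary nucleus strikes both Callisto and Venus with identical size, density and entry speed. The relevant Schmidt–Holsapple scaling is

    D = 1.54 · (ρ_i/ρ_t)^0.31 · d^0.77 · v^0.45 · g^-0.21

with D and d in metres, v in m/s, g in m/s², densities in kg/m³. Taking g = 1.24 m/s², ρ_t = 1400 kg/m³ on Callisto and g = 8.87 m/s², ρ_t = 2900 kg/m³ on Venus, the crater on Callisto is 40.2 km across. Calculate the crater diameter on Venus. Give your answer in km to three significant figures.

D ≈ 21.2 km

The impactor-only factors (d, v, ρ_i) cancel in the ratio, leaving D_Venus/D_Callisto = (g_Venus/g_Callisto)^-0.21 · (ρ_t,Callisto/ρ_t,Venus)^0.31.
(8.87/1.24)^-0.21 = 7.153^-0.21 = 0.6615
(1400/2900)^0.31 = 0.4828^0.31 = 0.7979
Ratio = 0.6615 × 0.7979 = 0.5278
D_Venus = 0.5278 × 40.2 km = 21.2 km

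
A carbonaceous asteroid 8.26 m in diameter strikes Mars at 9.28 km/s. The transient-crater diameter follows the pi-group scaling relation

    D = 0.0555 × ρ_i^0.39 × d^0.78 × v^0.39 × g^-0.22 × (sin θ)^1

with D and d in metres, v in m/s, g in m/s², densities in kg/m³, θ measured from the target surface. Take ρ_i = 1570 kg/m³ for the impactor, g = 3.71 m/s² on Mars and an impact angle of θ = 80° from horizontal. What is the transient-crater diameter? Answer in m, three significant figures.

In SI units: v = 9280 m/s.
ρ_i^0.39 = 1570^0.39 = 17.64
d^0.78 = 8.26^0.78 = 5.191
v^0.39 = 9280^0.39 = 35.26
g^-0.22 = 3.71^-0.22 = 0.7494
(sin 80°)^1 = 0.9848^1 = 0.9848
D = 0.0555 × 17.64 × 5.191 × 35.26 × 0.7494 × 0.9848 = 132.2 m

D ≈ 132 m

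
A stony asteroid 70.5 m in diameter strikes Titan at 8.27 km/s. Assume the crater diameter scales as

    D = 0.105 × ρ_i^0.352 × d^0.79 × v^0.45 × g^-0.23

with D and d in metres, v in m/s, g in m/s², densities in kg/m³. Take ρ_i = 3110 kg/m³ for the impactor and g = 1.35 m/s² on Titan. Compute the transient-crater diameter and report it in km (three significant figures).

In SI units: v = 8270 m/s.
ρ_i^0.352 = 3110^0.352 = 16.96
d^0.79 = 70.5^0.79 = 28.84
v^0.45 = 8270^0.45 = 57.93
g^-0.23 = 1.35^-0.23 = 0.9333
D = 0.105 × 16.96 × 28.84 × 57.93 × 0.9333 = 2777 m
   = 2.777 km

D ≈ 2.78 km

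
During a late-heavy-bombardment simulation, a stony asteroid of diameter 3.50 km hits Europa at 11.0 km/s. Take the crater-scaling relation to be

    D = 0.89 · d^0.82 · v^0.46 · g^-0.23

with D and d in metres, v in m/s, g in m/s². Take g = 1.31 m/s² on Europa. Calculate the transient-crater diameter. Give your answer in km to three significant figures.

D ≈ 48.7 km

In SI units: d = 3500 m, v = 11000 m/s.
d^0.82 = 3500^0.82 = 805.6
v^0.46 = 11000^0.46 = 72.28
g^-0.23 = 1.31^-0.23 = 0.9398
D = 0.89 × 805.6 × 72.28 × 0.9398 = 48704 m
   = 48.70 km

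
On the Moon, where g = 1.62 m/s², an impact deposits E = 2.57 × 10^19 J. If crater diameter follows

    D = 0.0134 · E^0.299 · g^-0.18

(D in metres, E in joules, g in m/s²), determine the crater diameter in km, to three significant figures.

D ≈ 7.82 km

E^0.299 = (2.57 × 10^19)^0.299 = 6.362 × 10^5
g^-0.18 = 1.62^-0.18 = 0.9168
D = 0.0134 × 6.362 × 10^5 × 0.9168 = 7816 m
   = 7.816 km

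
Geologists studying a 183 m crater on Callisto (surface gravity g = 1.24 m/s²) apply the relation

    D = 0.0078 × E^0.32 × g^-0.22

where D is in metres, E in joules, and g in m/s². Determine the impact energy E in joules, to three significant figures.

Rearranging: E = [D / (0.0078 · g^-0.22)]^(1/0.32).
g^-0.22 = 1.24^-0.22 = 0.9538
D / (0.0078 × 0.9538) = 183 / (7.440 × 10^-3) = 2.460 × 10^4
E = (2.460 × 10^4)^3.125 = 5.268 × 10^13 J

E ≈ 5.27 × 10^13 J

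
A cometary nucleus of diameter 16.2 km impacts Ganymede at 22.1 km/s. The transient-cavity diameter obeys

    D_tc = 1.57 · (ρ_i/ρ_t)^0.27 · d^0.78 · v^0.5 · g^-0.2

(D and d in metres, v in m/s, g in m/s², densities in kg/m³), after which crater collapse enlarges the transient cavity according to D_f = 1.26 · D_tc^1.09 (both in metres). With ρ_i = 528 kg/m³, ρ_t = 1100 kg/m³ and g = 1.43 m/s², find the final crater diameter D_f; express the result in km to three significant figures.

In SI: d = 16200 m, v = 22100 m/s.
(ρ_i/ρ_t)^0.27 = (528/1100)^0.27 = 0.8202
d^0.78 = 16200^0.78 = 1921
v^0.5 = 22100^0.5 = 148.7
g^-0.2 = 1.43^-0.2 = 0.9310
D_tc = 1.57 × 0.8202 × 1921 × 148.7 × 0.9310 = 3.425 × 10^5 m
D_f = 1.26 × (3.425 × 10^5)^1.09 = 1.359 × 10^6 m
     = 1359 km

D_f ≈ 1360 km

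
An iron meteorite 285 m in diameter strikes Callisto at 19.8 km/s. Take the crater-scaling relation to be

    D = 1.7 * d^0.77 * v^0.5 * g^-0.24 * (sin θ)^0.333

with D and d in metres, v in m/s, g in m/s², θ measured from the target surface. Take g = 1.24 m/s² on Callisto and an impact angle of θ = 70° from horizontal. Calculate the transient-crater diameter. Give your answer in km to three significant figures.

D ≈ 17.3 km

In SI units: v = 19800 m/s.
d^0.77 = 285^0.77 = 77.67
v^0.5 = 19800^0.5 = 140.7
g^-0.24 = 1.24^-0.24 = 0.9497
(sin 70°)^0.333 = 0.9397^0.333 = 0.9795
D = 1.7 × 77.67 × 140.7 × 0.9497 × 0.9795 = 17282 m
   = 17.28 km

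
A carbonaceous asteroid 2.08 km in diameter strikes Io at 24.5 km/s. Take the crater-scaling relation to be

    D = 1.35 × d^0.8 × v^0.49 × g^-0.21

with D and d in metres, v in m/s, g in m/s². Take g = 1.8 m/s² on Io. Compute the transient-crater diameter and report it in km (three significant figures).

In SI units: d = 2080 m, v = 24500 m/s.
d^0.8 = 2080^0.8 = 451.3
v^0.49 = 24500^0.49 = 141.5
g^-0.21 = 1.8^-0.21 = 0.8839
D = 1.35 × 451.3 × 141.5 × 0.8839 = 76201 m
   = 76.20 km

D ≈ 76.2 km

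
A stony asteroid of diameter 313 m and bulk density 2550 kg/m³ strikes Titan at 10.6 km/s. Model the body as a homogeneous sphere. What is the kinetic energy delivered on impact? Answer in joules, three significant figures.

v = 10600 m/s.
Mass m = (π/6) ρ d³ = (π/6) × 2550 × (313)³ = 4.094 × 10^10 kg
E = ½ m v² = 0.5 × 4.094 × 10^10 × (10600)² = 2.300 × 10^18 J

E ≈ 2.30 × 10^18 J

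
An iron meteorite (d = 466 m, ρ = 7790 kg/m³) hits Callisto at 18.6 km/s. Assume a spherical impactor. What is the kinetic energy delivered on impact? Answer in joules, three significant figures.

v = 18600 m/s.
Mass m = (π/6) ρ d³ = (π/6) × 7790 × (466)³ = 4.128 × 10^11 kg
E = ½ m v² = 0.5 × 4.128 × 10^11 × (18600)² = 7.141 × 10^19 J

E ≈ 7.14 × 10^19 J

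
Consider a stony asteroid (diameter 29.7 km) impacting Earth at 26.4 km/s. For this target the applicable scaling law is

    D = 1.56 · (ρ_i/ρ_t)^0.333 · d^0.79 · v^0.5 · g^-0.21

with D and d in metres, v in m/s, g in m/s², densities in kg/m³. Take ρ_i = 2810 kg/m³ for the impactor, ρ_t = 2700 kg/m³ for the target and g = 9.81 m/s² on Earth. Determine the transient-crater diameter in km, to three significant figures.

In SI units: d = 29700 m, v = 26400 m/s.
(ρ_i/ρ_t)^0.333 = (2810/2700)^0.333 = 1.013
d^0.79 = 29700^0.79 = 3416
v^0.5 = 26400^0.5 = 162.5
g^-0.21 = 9.81^-0.21 = 0.6191
D = 1.56 × 1.013 × 3416 × 162.5 × 0.6191 = 5.431 × 10^5 m
   = 543.1 km

D ≈ 543 km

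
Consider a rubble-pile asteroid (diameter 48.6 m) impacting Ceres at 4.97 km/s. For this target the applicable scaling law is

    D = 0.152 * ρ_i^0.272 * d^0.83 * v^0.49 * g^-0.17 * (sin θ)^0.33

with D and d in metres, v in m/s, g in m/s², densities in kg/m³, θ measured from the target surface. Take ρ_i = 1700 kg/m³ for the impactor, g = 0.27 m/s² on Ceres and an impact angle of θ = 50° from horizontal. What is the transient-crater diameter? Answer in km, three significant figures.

In SI units: v = 4970 m/s.
ρ_i^0.272 = 1700^0.272 = 7.563
d^0.83 = 48.6^0.83 = 25.11
v^0.49 = 4970^0.49 = 64.75
g^-0.17 = 0.27^-0.17 = 1.249
(sin 50°)^0.33 = 0.7660^0.33 = 0.9158
D = 0.152 × 7.563 × 25.11 × 64.75 × 1.249 × 0.9158 = 2138 m
   = 2.138 km

D ≈ 2.14 km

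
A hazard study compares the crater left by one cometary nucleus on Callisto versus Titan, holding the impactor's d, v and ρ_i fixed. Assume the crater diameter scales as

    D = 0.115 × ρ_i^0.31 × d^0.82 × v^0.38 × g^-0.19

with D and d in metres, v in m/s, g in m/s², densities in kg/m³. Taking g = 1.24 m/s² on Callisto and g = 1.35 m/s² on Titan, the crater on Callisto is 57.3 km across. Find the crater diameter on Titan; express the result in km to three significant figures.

D ≈ 56.4 km

All impactor-dependent factors cancel in the ratio, leaving D_Titan/D_Callisto = (g_Titan/g_Callisto)^-0.19.
(1.35/1.24)^-0.19 = 1.089^-0.19 = 0.9839
D_Titan = 0.9839 × 57.3 km = 56.4 km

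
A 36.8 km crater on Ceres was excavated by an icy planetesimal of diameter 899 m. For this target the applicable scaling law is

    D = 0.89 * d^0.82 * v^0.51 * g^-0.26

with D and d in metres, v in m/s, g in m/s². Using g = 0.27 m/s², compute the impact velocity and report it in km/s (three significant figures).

Rearranging for v: v = [D / (0.89 · 899^0.82 · 0.27^-0.26)]^(1/0.51).
D = 36800 m.
899^0.82 = 264.3
0.27^-0.26 = 1.406
Denominator = 0.89 × 264.3 × 1.406 = 330.7
D / 330.7 = 36800 / 330.7 = 111.3
v = 111.3^(1/0.51) = 111.3^1.9608 = 10298 m/s

v ≈ 10.3 km/s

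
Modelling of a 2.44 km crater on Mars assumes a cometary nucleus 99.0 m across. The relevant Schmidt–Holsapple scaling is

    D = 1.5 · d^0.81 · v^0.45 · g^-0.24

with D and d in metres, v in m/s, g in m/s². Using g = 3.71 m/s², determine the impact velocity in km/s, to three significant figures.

v ≈ 7.04 km/s

Rearranging for v: v = [D / (1.5 · 99^0.81 · 3.71^-0.24)]^(1/0.45).
D = 2440 m.
99^0.81 = 41.35
3.71^-0.24 = 0.7300
Denominator = 1.5 × 41.35 × 0.7300 = 45.28
D / 45.28 = 2440 / 45.28 = 53.89
v = 53.89^(1/0.45) = 53.89^2.2222 = 7043 m/s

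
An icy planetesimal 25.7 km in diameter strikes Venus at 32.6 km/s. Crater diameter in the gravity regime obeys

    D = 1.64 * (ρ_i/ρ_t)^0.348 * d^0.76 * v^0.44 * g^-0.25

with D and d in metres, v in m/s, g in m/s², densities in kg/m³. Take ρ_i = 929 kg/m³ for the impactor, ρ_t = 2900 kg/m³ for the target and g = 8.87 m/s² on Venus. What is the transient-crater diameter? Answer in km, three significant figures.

In SI units: d = 25700 m, v = 32600 m/s.
(ρ_i/ρ_t)^0.348 = (929/2900)^0.348 = 0.6729
d^0.76 = 25700^0.76 = 2247
v^0.44 = 32600^0.44 = 96.79
g^-0.25 = 8.87^-0.25 = 0.5795
D = 1.64 × 0.6729 × 2247 × 96.79 × 0.5795 = 1.391 × 10^5 m
   = 139.1 km

D ≈ 139 km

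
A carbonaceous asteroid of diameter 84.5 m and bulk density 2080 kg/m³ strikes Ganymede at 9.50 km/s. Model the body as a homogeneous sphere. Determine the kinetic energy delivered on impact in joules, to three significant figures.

E ≈ 2.97 × 10^16 J

v = 9500 m/s.
Mass m = (π/6) ρ d³ = (π/6) × 2080 × (84.5)³ = 6.571 × 10^8 kg
E = ½ m v² = 0.5 × 6.571 × 10^8 × (9500)² = 2.965 × 10^16 J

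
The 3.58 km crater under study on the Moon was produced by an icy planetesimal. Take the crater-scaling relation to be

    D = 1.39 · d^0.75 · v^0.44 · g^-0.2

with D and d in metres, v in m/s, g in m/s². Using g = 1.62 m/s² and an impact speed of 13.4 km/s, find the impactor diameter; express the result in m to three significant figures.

Rearranging for d: d = [D / (1.39 · 13400^0.44 · 1.62^-0.2)]^(1/0.75).
D = 3580 m.
13400^0.44 = 65.45
1.62^-0.2 = 0.9080
Denominator = 1.39 × 65.45 × 0.9080 = 82.61
D / 82.61 = 3580 / 82.61 = 43.34
d = 43.34^(1/0.75) = 43.34^1.3333 = 152.2 m

d ≈ 152 m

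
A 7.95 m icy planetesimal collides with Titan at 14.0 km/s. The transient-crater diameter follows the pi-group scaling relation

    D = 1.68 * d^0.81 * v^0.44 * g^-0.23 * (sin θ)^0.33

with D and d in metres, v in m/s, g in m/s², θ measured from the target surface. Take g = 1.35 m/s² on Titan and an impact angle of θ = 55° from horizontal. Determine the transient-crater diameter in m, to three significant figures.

D ≈ 525 m

In SI units: v = 14000 m/s.
d^0.81 = 7.95^0.81 = 5.362
v^0.44 = 14000^0.44 = 66.73
g^-0.23 = 1.35^-0.23 = 0.9333
(sin 55°)^0.33 = 0.8192^0.33 = 0.9363
D = 1.68 × 5.362 × 66.73 × 0.9333 × 0.9363 = 525.3 m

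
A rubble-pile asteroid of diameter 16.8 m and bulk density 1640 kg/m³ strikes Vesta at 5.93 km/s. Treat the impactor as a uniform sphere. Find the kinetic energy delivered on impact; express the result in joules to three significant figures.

E ≈ 7.16 × 10^13 J

v = 5930 m/s.
Mass m = (π/6) ρ d³ = (π/6) × 1640 × (16.8)³ = 4.072 × 10^6 kg
E = ½ m v² = 0.5 × 4.072 × 10^6 × (5930)² = 7.160 × 10^13 J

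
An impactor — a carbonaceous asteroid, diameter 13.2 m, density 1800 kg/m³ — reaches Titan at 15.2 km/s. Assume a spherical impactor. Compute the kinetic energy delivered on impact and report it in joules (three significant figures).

E ≈ 2.50 × 10^14 J

v = 15200 m/s.
Mass m = (π/6) ρ d³ = (π/6) × 1800 × (13.2)³ = 2.168 × 10^6 kg
E = ½ m v² = 0.5 × 2.168 × 10^6 × (15200)² = 2.504 × 10^14 J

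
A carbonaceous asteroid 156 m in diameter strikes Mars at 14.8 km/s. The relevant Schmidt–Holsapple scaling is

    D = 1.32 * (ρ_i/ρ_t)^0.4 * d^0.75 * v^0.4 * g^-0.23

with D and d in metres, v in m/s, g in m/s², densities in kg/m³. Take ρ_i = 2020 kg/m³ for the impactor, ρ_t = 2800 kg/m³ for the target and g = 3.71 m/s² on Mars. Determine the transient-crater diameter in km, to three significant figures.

In SI units: v = 14800 m/s.
(ρ_i/ρ_t)^0.4 = (2020/2800)^0.4 = 0.8776
d^0.75 = 156^0.75 = 44.14
v^0.4 = 14800^0.4 = 46.57
g^-0.23 = 3.71^-0.23 = 0.7397
D = 1.32 × 0.8776 × 44.14 × 46.57 × 0.7397 = 1761 m
   = 1.761 km

D ≈ 1.76 km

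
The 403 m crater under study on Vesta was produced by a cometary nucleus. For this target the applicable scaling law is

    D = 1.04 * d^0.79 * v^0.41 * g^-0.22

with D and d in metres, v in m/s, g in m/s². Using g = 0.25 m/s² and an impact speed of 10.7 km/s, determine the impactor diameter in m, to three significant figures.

Rearranging for d: d = [D / (1.04 · 10700^0.41 · 0.25^-0.22)]^(1/0.79).
10700^0.41 = 44.88
0.25^-0.22 = 1.357
Denominator = 1.04 × 44.88 × 1.357 = 63.34
D / 63.34 = 403 / 63.34 = 6.362
d = 6.362^(1/0.79) = 6.362^1.2658 = 10.40 m

d ≈ 10.4 m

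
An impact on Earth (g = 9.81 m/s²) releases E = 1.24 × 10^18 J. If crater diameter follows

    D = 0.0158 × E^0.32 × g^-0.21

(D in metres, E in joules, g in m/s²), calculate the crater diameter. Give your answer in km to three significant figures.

E^0.32 = (1.24 × 10^18)^0.32 = 6.164 × 10^5
g^-0.21 = 9.81^-0.21 = 0.6191
D = 0.0158 × 6.164 × 10^5 × 0.6191 = 6029 m
   = 6.029 km

D ≈ 6.03 km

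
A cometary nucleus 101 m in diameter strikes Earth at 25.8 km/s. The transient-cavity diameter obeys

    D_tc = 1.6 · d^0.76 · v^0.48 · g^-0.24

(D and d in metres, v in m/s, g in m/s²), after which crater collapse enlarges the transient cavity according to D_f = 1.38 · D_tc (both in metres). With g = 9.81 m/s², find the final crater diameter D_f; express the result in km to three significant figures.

D_f ≈ 5.58 km

v = 25800 m/s.
d^0.76 = 101^0.76 = 33.36
v^0.48 = 25800^0.48 = 131.1
g^-0.24 = 9.81^-0.24 = 0.5781
D_tc = 1.6 × 33.36 × 131.1 × 0.5781 = 4045 m
D_f = 1.38 × 4045 = 5582 m
     = 5.582 km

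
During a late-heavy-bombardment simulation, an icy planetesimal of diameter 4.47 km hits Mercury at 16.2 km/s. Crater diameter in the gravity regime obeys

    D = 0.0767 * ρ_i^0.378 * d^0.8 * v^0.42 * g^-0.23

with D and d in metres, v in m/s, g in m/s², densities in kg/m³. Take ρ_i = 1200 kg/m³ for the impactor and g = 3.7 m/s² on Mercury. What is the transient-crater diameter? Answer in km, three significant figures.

D ≈ 40.4 km

In SI units: d = 4470 m, v = 16200 m/s.
ρ_i^0.378 = 1200^0.378 = 14.59
d^0.8 = 4470^0.8 = 832.2
v^0.42 = 16200^0.42 = 58.61
g^-0.23 = 3.7^-0.23 = 0.7401
D = 0.0767 × 14.59 × 832.2 × 58.61 × 0.7401 = 40396 m
   = 40.40 km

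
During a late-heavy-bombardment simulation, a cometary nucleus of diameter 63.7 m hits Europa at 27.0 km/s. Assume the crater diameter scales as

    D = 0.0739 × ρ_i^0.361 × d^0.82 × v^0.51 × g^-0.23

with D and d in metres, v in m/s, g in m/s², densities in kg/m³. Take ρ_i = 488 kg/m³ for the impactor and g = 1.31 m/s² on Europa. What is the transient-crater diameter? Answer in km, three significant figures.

In SI units: v = 27000 m/s.
ρ_i^0.361 = 488^0.361 = 9.344
d^0.82 = 63.7^0.82 = 30.16
v^0.51 = 27000^0.51 = 182.0
g^-0.23 = 1.31^-0.23 = 0.9398
D = 0.0739 × 9.344 × 30.16 × 182.0 × 0.9398 = 3562 m
   = 3.562 km

D ≈ 3.56 km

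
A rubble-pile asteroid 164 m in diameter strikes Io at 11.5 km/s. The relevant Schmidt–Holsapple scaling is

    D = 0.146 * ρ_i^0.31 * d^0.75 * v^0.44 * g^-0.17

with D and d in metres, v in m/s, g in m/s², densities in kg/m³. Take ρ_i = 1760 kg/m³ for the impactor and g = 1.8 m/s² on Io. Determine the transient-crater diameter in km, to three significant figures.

In SI units: v = 11500 m/s.
ρ_i^0.31 = 1760^0.31 = 10.14
d^0.75 = 164^0.75 = 45.83
v^0.44 = 11500^0.44 = 61.19
g^-0.17 = 1.8^-0.17 = 0.9049
D = 0.146 × 10.14 × 45.83 × 61.19 × 0.9049 = 3757 m
   = 3.757 km

D ≈ 3.76 km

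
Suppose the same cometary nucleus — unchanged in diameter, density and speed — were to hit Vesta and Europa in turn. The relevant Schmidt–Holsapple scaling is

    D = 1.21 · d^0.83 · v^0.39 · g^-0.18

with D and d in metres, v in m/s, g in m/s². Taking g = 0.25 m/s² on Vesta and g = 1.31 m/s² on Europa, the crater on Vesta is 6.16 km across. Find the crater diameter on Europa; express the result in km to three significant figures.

All impactor-dependent factors cancel in the ratio, leaving D_Europa/D_Vesta = (g_Europa/g_Vesta)^-0.18.
(1.31/0.25)^-0.18 = 5.240^-0.18 = 0.7422
D_Europa = 0.7422 × 6.16 km = 4.57 km

D ≈ 4.57 km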